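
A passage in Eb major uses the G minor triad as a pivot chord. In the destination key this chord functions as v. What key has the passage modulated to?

C minor

The numeral v denotes a minor triad on scale degree 5. With G on degree 5, the tonic of the new key is C.
Degree 5 carries a minor triad in natural-minor keys, so the destination is C minor.
Check: the diatonic triads of C minor (natural minor) are Cm (i), Ddim (ii°), Eb (III), Fm (iv), Gm (v), Ab (VI), Bb (VII) — G minor is indeed v.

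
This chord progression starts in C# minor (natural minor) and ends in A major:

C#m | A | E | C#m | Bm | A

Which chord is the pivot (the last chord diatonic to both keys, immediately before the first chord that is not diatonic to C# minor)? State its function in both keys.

Chords diatonic to C# minor: C#m, D#dim, E, F#m, G#m, A, B.
Reading the progression, the first chord not in that set is Bm, so the modulation leaves C# minor there.
The chord immediately before Bm is C#m, which is diatonic to both keys: i in C# minor and iii in A major.

C#m — i in C# minor, iii in A major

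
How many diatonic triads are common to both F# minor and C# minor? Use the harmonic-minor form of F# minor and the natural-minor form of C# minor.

1

Diatonic triads of F# minor (harmonic minor): F#m (i), G#dim (ii°), Aaug (III+), Bm (iv), C# (V), D (VI), E#dim (vii°).
Diatonic triads of C# minor (natural minor): C#m (i), D#dim (ii°), E (III), F#m (iv), G#m (v), A (VI), B (VII).
Matching root and quality in both lists: F#m.
That gives 1 common triad.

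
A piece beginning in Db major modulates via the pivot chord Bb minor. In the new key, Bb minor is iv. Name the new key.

F minor

The numeral iv denotes a minor triad on scale degree 4. With Bb on degree 4, the tonic of the new key is F.
Degree 4 carries a minor triad in minor keys, so the destination is F minor.
Check: the diatonic triads of F minor (natural minor) are Fm (i), Gdim (ii°), Ab (III), Bbm (iv), Cm (v), Db (VI), Eb (VII) — Bb minor is indeed iv.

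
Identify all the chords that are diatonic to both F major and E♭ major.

Gm, B♭

Triads in F major: F (I), Gm (ii), Am (iii), B♭ (IV), C (V), Dm (vi), Edim (vii°).
Triads in E♭ major: E♭ (I), Fm (ii), Gm (iii), A♭ (IV), B♭ (V), Cm (vi), Ddim (vii°).
Shared triads with their functions: Gm (ii in F major, iii in E♭ major); B♭ (IV in F major, V in E♭ major).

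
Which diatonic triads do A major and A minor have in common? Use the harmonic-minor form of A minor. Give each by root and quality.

E, G#dim

Triads in A major: A (I), Bm (ii), C#m (iii), D (IV), E (V), F#m (vi), G#dim (vii°).
Triads in A minor (harmonic minor): Am (i), Bdim (ii°), Caug (III+), Dm (iv), E (V), F (VI), G#dim (vii°).
Shared triads with their functions: E (V in A major, V in A minor); G#dim (vii° in A major, vii° in A minor).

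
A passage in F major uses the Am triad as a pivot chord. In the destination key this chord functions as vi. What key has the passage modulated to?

C major

The numeral vi denotes a minor triad on scale degree 6. With A on degree 6, the tonic of the new key is C.
Degree 6 carries a minor triad in major keys, so the destination is C major.
Check: the diatonic triads of C major are C (I), Dm (ii), Em (iii), F (IV), G (V), Am (vi), Bdim (vii°) — Am is indeed vi.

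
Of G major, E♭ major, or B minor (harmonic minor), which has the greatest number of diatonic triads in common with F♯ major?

Triads of F♯ major: F♯ (I), G♯m (ii), A♯m (iii), B (IV), C♯ (V), D♯m (vi), E♯dim (vii°).
G major shares 0: none.
E♭ major shares 0: none.
B minor (harmonic minor) shares 1: F♯.
The most common triads (1) are shared with B minor.

B minor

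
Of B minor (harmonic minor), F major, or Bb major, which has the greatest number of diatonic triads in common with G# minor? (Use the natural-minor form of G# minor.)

Triads of G# minor (natural minor): G#m (i), A#dim (ii°), B (III), C#m (iv), D#m (v), E (VI), F# (VII).
B minor (harmonic minor) shares 2: A#dim, F#.
F major shares 0: none.
Bb major shares 0: none.
The most common triads (2) are shared with B minor.

B minor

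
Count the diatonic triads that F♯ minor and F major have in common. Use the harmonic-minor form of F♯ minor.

Diatonic triads of F♯ minor (harmonic minor): F♯m (i), G♯dim (ii°), Aaug (III+), Bm (iv), C♯ (V), D (VI), E♯dim (vii°).
Diatonic triads of F major: F (I), Gm (ii), Am (iii), B♭ (IV), C (V), Dm (vi), Edim (vii°).
No triad has the same root and quality in both keys.

0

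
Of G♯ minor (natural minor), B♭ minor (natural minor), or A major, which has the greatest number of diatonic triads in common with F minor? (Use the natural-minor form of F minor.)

Triads of F minor (natural minor): Fm (i), Gdim (ii°), A♭ (III), B♭m (iv), Cm (v), D♭ (VI), E♭ (VII).
G♯ minor (natural minor) shares 0: none.
B♭ minor (natural minor) shares 4: Fm, A♭, B♭m, D♭.
A major shares 0: none.
The most common triads (4) are shared with B♭ minor.

B♭ minor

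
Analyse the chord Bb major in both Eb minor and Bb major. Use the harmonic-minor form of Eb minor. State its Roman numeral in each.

The scale of Eb minor (harmonic minor) is Eb F Gb Ab Bb Cb D; Bb is degree 5, and the triad built there (Bb-D-F) is major, so it is V.
The scale of Bb major is Bb C D Eb F G A; Bb is degree 1, and the triad built there (Bb-D-F) is major, so it is I.

V in Eb minor; I in Bb major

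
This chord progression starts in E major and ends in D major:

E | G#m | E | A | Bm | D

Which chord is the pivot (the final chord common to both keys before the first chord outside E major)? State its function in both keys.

A — IV in E major, V in D major

Chords diatonic to E major: E, F#m, G#m, A, B, C#m, D#dim.
Reading the progression, the first chord not in that set is Bm, so the modulation leaves E major there.
The chord immediately before Bm is A, which is diatonic to both keys: IV in E major and V in D major.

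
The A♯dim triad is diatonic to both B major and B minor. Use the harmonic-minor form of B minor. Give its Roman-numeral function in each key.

The scale of B major is B C♯ D♯ E F♯ G♯ A♯; A♯ is degree 7, and the triad built there (A♯-C♯-E) is diminished, so it is vii°.
The scale of B minor (harmonic minor) is B C♯ D E F♯ G A♯; A♯ is degree 7, and the triad built there (A♯-C♯-E) is diminished, so it is vii°.

vii° in B major; vii° in B minor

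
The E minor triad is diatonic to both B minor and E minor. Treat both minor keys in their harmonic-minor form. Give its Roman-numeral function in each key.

The scale of B minor (harmonic minor) is B C# D E F# G A#; E is degree 4, and the triad built there (E-G-B) is minor, so it is iv.
The scale of E minor (harmonic minor) is E F# G A B C D#; E is degree 1, and the triad built there (E-G-B) is minor, so it is i.

iv in B minor; i in E minor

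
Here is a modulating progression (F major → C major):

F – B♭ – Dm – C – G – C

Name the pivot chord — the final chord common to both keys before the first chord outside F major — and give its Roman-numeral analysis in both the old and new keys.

C — V in F major, I in C major

Chords diatonic to F major: F, Gm, Am, B♭, C, Dm, Edim.
Reading the progression, the first chord not in that set is G, so the modulation leaves F major there.
The chord immediately before G is C, which is diatonic to both keys: V in F major and I in C major.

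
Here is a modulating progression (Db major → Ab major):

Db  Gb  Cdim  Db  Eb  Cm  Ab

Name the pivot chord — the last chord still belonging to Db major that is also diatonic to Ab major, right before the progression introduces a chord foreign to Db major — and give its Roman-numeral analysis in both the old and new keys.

Db — I in Db major, IV in Ab major

Chords diatonic to Db major: Db, Ebm, Fm, Gb, Ab, Bbm, Cdim.
Reading the progression, the first chord not in that set is Eb, so the modulation leaves Db major there.
The chord immediately before Eb is Db, which is diatonic to both keys: I in Db major and IV in Ab major.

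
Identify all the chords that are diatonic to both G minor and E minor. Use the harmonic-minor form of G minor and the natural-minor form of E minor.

D, F#dim

Triads in G minor (harmonic minor): G minor (i), A diminished (ii°), Bb augmented (III+), C minor (iv), D major (V), Eb major (VI), F# diminished (vii°).
Triads in E minor (natural minor): E minor (i), F# diminished (ii°), G major (III), A minor (iv), B minor (v), C major (VI), D major (VII).
Shared triads with their functions: D major (V in G minor, VII in E minor); F# diminished (vii° in G minor, ii° in E minor).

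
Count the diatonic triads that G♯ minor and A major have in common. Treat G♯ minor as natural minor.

2

Diatonic triads of G♯ minor (natural minor): G♯m (i), A♯dim (ii°), B (III), C♯m (iv), D♯m (v), E (VI), F♯ (VII).
Diatonic triads of A major: A (I), Bm (ii), C♯m (iii), D (IV), E (V), F♯m (vi), G♯dim (vii°).
Matching root and quality in both lists: C♯m, E.
That gives 2 common triads.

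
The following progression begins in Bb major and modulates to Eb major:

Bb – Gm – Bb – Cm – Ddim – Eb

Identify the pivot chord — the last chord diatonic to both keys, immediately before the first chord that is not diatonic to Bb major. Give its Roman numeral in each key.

Cm — ii in Bb major, vi in Eb major

Chords diatonic to Bb major: Bb, Cm, Dm, Eb, F, Gm, Adim.
Reading the progression, the first chord not in that set is Ddim, so the modulation leaves Bb major there.
The chord immediately before Ddim is Cm, which is diatonic to both keys: ii in Bb major and vi in Eb major.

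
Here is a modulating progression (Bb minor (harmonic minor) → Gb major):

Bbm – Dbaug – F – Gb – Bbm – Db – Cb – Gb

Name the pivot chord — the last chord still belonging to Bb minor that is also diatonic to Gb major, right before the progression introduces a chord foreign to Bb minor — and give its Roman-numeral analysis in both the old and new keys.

Bbm — i in Bb minor, iii in Gb major

Chords diatonic to Bb minor: Bbm, Cdim, Dbaug, Ebm, F, Gb, Adim.
Reading the progression, the first chord not in that set is Db, so the modulation leaves Bb minor there.
The chord immediately before Db is Bbm, which is diatonic to both keys: i in Bb minor and iii in Gb major.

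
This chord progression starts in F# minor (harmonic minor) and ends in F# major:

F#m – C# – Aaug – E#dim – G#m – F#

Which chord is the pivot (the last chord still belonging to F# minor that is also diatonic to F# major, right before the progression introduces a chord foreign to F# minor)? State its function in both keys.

Chords diatonic to F# minor: F#m, G#dim, Aaug, Bm, C#, D, E#dim.
Reading the progression, the first chord not in that set is G#m, so the modulation leaves F# minor there.
The chord immediately before G#m is E#dim, which is diatonic to both keys: vii° in F# minor and vii° in F# major.

E#dim — vii° in F# minor, vii° in F# major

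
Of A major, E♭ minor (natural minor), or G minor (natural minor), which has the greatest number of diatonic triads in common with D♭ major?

E♭ minor

Triads of D♭ major: D♭ (I), E♭m (ii), Fm (iii), G♭ (IV), A♭ (V), B♭m (vi), Cdim (vii°).
A major shares 0: none.
E♭ minor (natural minor) shares 4: D♭, E♭m, G♭, B♭m.
G minor (natural minor) shares 0: none.
The most common triads (4) are shared with E♭ minor.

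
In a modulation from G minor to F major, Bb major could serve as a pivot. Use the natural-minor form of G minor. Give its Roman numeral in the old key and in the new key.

III in G minor; IV in F major

The scale of G minor (natural minor) is G A Bb C D Eb F; Bb is degree 3, and the triad built there (Bb-D-F) is major, so it is III.
The scale of F major is F G A Bb C D E; Bb is degree 4, and the triad built there (Bb-D-F) is major, so it is IV.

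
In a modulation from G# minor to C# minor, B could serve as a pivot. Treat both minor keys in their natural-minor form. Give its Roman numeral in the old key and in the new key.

The scale of G# minor (natural minor) is G# A# B C# D# E F#; B is degree 3, and the triad built there (B-D#-F#) is major, so it is III.
The scale of C# minor (natural minor) is C# D# E F# G# A B; B is degree 7, and the triad built there (B-D#-F#) is major, so it is VII.

III in G# minor; VII in C# minor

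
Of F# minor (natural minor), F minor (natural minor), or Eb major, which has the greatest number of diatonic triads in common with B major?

Triads of B major: B major (I), C# minor (ii), D# minor (iii), E major (IV), F# major (V), G# minor (vi), A# diminished (vii°).
F# minor (natural minor) shares 2: C#m, E.
F minor (natural minor) shares 0: none.
Eb major shares 0: none.
The most common triads (2) are shared with F# minor.

F# minor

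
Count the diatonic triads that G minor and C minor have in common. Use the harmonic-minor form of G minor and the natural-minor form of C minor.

Diatonic triads of G minor (harmonic minor): Gm (i), Adim (ii°), Bbaug (III+), Cm (iv), D (V), Eb (VI), F#dim (vii°).
Diatonic triads of C minor (natural minor): Cm (i), Ddim (ii°), Eb (III), Fm (iv), Gm (v), Ab (VI), Bb (VII).
Matching root and quality in both lists: Gm, Cm, Eb.
That gives 3 common triads.

3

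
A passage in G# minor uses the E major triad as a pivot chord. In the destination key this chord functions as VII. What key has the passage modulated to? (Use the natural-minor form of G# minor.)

The numeral VII denotes a major triad on scale degree 7. With E on degree 7, the tonic of the new key is F#.
Degree 7 carries a major triad in natural-minor keys, so the destination is F# minor.
Check: the diatonic triads of F# minor (natural minor) are F#m (i), G#dim (ii°), A (III), Bm (iv), C#m (v), D (VI), E (VII) — E major is indeed VII.

F# minor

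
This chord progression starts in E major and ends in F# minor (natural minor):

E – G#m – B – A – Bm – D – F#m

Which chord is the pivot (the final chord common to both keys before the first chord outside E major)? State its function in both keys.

Chords diatonic to E major: E, F#m, G#m, A, B, C#m, D#dim.
Reading the progression, the first chord not in that set is Bm, so the modulation leaves E major there.
The chord immediately before Bm is A, which is diatonic to both keys: IV in E major and III in F# minor.

A — IV in E major, III in F# minor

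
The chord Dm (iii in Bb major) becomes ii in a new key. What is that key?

C major

The numeral ii denotes a minor triad on scale degree 2. With D on degree 2, the tonic of the new key is C.
Degree 2 carries a minor triad in major keys, so the destination is C major.
Check: the diatonic triads of C major are C (I), Dm (ii), Em (iii), F (IV), G (V), Am (vi), Bdim (vii°) — Dm is indeed ii.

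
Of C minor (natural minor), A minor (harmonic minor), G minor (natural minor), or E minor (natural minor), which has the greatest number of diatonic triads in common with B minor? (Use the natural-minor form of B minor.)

Triads of B minor (natural minor): B minor (i), C♯ diminished (ii°), D major (III), E minor (iv), F♯ minor (v), G major (VI), A major (VII).
C minor (natural minor) shares 0: none.
A minor (harmonic minor) shares 0: none.
G minor (natural minor) shares 0: none.
E minor (natural minor) shares 4: Bm, D, Em, G.
The most common triads (4) are shared with E minor.

E minor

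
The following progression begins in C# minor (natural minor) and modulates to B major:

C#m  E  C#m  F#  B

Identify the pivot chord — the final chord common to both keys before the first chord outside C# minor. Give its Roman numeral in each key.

C#m — i in C# minor, ii in B major

Chords diatonic to C# minor: C#m, D#dim, E, F#m, G#m, A, B.
Reading the progression, the first chord not in that set is F#, so the modulation leaves C# minor there.
The chord immediately before F# is C#m, which is diatonic to both keys: i in C# minor and ii in B major.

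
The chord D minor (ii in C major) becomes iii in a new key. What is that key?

The numeral iii denotes a minor triad on scale degree 3. With D on degree 3, the tonic of the new key is Bb.
Degree 3 carries a minor triad in major keys, so the destination is Bb major.
Check: the diatonic triads of Bb major are Bb (I), Cm (ii), Dm (iii), Eb (IV), F (V), Gm (vi), Adim (vii°) — D minor is indeed iii.

Bb major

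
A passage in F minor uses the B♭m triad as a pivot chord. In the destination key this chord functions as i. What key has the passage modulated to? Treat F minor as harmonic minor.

The numeral i denotes a minor triad on scale degree 1. With B♭ on degree 1, the tonic of the new key is B♭.
Degree 1 carries a minor triad in minor keys, so the destination is B♭ minor.
Check: the diatonic triads of B♭ minor (natural minor) are B♭m (i), Cdim (ii°), D♭ (III), E♭m (iv), Fm (v), G♭ (VI), A♭ (VII) — B♭m is indeed i.

B♭ minor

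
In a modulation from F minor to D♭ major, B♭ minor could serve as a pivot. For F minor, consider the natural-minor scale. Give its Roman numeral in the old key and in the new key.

iv in F minor; vi in D♭ major

The scale of F minor (natural minor) is F G A♭ B♭ C D♭ E♭; B♭ is degree 4, and the triad built there (B♭-D♭-F) is minor, so it is iv.
The scale of D♭ major is D♭ E♭ F G♭ A♭ B♭ C; B♭ is degree 6, and the triad built there (B♭-D♭-F) is minor, so it is vi.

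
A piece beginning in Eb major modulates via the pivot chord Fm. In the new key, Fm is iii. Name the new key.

Db major

The numeral iii denotes a minor triad on scale degree 3. With F on degree 3, the tonic of the new key is Db.
Degree 3 carries a minor triad in major keys, so the destination is Db major.
Check: the diatonic triads of Db major are Db (I), Ebm (ii), Fm (iii), Gb (IV), Ab (V), Bbm (vi), Cdim (vii°) — Fm is indeed iii.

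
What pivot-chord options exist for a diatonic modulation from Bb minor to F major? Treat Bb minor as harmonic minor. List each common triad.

F

Triads in Bb minor (harmonic minor): Bbm (i), Cdim (ii°), Dbaug (III+), Ebm (iv), F (V), Gb (VI), Adim (vii°).
Triads in F major: F (I), Gm (ii), Am (iii), Bb (IV), C (V), Dm (vi), Edim (vii°).
Shared triads with their functions: F (V in Bb minor, I in F major).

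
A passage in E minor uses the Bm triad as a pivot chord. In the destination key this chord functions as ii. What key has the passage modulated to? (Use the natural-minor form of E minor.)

The numeral ii denotes a minor triad on scale degree 2. With B on degree 2, the tonic of the new key is A.
Degree 2 carries a minor triad in major keys, so the destination is A major.
Check: the diatonic triads of A major are A (I), Bm (ii), C♯m (iii), D (IV), E (V), F♯m (vi), G♯dim (vii°) — Bm is indeed ii.

A major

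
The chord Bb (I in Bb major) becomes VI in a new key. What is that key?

D minor

The numeral VI denotes a major triad on scale degree 6. With Bb on degree 6, the tonic of the new key is D.
Degree 6 carries a major triad in minor keys, so the destination is D minor.
Check: the diatonic triads of D minor (natural minor) are Dm (i), Edim (ii°), F (III), Gm (iv), Am (v), Bb (VI), C (VII) — Bb is indeed VI.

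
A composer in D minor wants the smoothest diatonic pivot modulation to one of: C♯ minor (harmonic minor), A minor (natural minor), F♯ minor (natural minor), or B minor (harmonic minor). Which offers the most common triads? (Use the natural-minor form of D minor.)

Triads of D minor (natural minor): Dm (i), Edim (ii°), F (III), Gm (iv), Am (v), B♭ (VI), C (VII).
C♯ minor (harmonic minor) shares 0: none.
A minor (natural minor) shares 4: Dm, F, Am, C.
F♯ minor (natural minor) shares 0: none.
B minor (harmonic minor) shares 0: none.
The most common triads (4) are shared with A minor.

A minor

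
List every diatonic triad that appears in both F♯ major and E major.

G♯m, B

Triads in F♯ major: F♯ major (I), G♯ minor (ii), A♯ minor (iii), B major (IV), C♯ major (V), D♯ minor (vi), E♯ diminished (vii°).
Triads in E major: E major (I), F♯ minor (ii), G♯ minor (iii), A major (IV), B major (V), C♯ minor (vi), D♯ diminished (vii°).
Shared triads with their functions: G♯ minor (ii in F♯ major, iii in E major); B major (IV in F♯ major, V in E major).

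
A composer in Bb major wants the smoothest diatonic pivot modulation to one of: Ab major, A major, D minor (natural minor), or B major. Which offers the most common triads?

Triads of Bb major: Bb major (I), C minor (ii), D minor (iii), Eb major (IV), F major (V), G minor (vi), A diminished (vii°).
Ab major shares 2: Cm, Eb.
A major shares 0: none.
D minor (natural minor) shares 4: Bb, Dm, F, Gm.
B major shares 0: none.
The most common triads (4) are shared with D minor.

D minor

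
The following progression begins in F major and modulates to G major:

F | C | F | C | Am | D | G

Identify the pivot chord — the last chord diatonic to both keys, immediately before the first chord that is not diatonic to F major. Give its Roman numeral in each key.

Am — iii in F major, ii in G major

Chords diatonic to F major: F, Gm, Am, Bb, C, Dm, Edim.
Reading the progression, the first chord not in that set is D, so the modulation leaves F major there.
The chord immediately before D is Am, which is diatonic to both keys: iii in F major and ii in G major.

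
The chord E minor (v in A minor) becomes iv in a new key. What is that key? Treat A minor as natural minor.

The numeral iv denotes a minor triad on scale degree 4. With E on degree 4, the tonic of the new key is B.
Degree 4 carries a minor triad in minor keys, so the destination is B minor.
Check: the diatonic triads of B minor (natural minor) are Bm (i), C#dim (ii°), D (III), Em (iv), F#m (v), G (VI), A (VII) — E minor is indeed iv.

B minor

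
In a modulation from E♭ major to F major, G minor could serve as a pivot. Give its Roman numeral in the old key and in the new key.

The scale of E♭ major is E♭ F G A♭ B♭ C D; G is degree 3, and the triad built there (G-B♭-D) is minor, so it is iii.
The scale of F major is F G A B♭ C D E; G is degree 2, and the triad built there (G-B♭-D) is minor, so it is ii.

iii in E♭ major; ii in F major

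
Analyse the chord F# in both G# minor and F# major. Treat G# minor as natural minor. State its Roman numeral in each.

VII in G# minor; I in F# major

The scale of G# minor (natural minor) is G# A# B C# D# E F#; F# is degree 7, and the triad built there (F#-A#-C#) is major, so it is VII.
The scale of F# major is F# G# A# B C# D# E#; F# is degree 1, and the triad built there (F#-A#-C#) is major, so it is I.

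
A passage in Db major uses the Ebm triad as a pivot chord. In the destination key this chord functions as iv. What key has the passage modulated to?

Bb minor

The numeral iv denotes a minor triad on scale degree 4. With Eb on degree 4, the tonic of the new key is Bb.
Degree 4 carries a minor triad in minor keys, so the destination is Bb minor.
Check: the diatonic triads of Bb minor (natural minor) are Bbm (i), Cdim (ii°), Db (III), Ebm (iv), Fm (v), Gb (VI), Ab (VII) — Ebm is indeed iv.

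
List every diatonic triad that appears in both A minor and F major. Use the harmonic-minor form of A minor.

Triads in A minor (harmonic minor): Am (i), Bdim (ii°), Caug (III+), Dm (iv), E (V), F (VI), G#dim (vii°).
Triads in F major: F (I), Gm (ii), Am (iii), Bb (IV), C (V), Dm (vi), Edim (vii°).
Shared triads with their functions: Am (i in A minor, iii in F major); Dm (iv in A minor, vi in F major); F (VI in A minor, I in F major).

Am, Dm, F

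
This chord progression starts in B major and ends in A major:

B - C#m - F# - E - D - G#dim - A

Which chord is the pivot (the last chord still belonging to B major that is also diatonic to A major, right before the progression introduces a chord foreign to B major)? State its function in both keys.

Chords diatonic to B major: B, C#m, D#m, E, F#, G#m, A#dim.
Reading the progression, the first chord not in that set is D, so the modulation leaves B major there.
The chord immediately before D is E, which is diatonic to both keys: IV in B major and V in A major.

E — IV in B major, V in A major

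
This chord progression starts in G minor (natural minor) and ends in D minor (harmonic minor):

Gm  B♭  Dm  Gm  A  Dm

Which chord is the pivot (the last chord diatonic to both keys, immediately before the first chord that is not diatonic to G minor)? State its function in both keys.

Chords diatonic to G minor: Gm, Adim, B♭, Cm, Dm, E♭, F.
Reading the progression, the first chord not in that set is A, so the modulation leaves G minor there.
The chord immediately before A is Gm, which is diatonic to both keys: i in G minor and iv in D minor.

Gm — i in G minor, iv in D minor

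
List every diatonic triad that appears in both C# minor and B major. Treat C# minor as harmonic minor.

C#m

Triads in C# minor (harmonic minor): C#m (i), D#dim (ii°), Eaug (III+), F#m (iv), G# (V), A (VI), B#dim (vii°).
Triads in B major: B (I), C#m (ii), D#m (iii), E (IV), F# (V), G#m (vi), A#dim (vii°).
Shared triads with their functions: C#m (i in C# minor, ii in B major).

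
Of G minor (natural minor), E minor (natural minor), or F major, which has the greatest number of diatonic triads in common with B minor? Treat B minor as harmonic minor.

Triads of B minor (harmonic minor): B minor (i), C# diminished (ii°), D augmented (III+), E minor (iv), F# major (V), G major (VI), A# diminished (vii°).
G minor (natural minor) shares 0: none.
E minor (natural minor) shares 3: Bm, Em, G.
F major shares 0: none.
The most common triads (3) are shared with E minor.

E minor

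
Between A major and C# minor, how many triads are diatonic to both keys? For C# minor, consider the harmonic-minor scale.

Diatonic triads of A major: A (I), Bm (ii), C#m (iii), D (IV), E (V), F#m (vi), G#dim (vii°).
Diatonic triads of C# minor (harmonic minor): C#m (i), D#dim (ii°), Eaug (III+), F#m (iv), G# (V), A (VI), B#dim (vii°).
Matching root and quality in both lists: A, C#m, F#m.
That gives 3 common triads.

3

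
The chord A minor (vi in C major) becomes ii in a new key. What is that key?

G major

The numeral ii denotes a minor triad on scale degree 2. With A on degree 2, the tonic of the new key is G.
Degree 2 carries a minor triad in major keys, so the destination is G major.
Check: the diatonic triads of G major are G (I), Am (ii), Bm (iii), C (IV), D (V), Em (vi), F#dim (vii°) — A minor is indeed ii.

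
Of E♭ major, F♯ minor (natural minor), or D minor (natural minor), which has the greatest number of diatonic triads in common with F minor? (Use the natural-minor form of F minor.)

Triads of F minor (natural minor): F minor (i), G diminished (ii°), A♭ major (III), B♭ minor (iv), C minor (v), D♭ major (VI), E♭ major (VII).
E♭ major shares 4: Fm, A♭, Cm, E♭.
F♯ minor (natural minor) shares 0: none.
D minor (natural minor) shares 0: none.
The most common triads (4) are shared with E♭ major.

E♭ major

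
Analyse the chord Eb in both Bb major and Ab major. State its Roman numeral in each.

IV in Bb major; V in Ab major

The scale of Bb major is Bb C D Eb F G A; Eb is degree 4, and the triad built there (Eb-G-Bb) is major, so it is IV.
The scale of Ab major is Ab Bb C Db Eb F G; Eb is degree 5, and the triad built there (Eb-G-Bb) is major, so it is V.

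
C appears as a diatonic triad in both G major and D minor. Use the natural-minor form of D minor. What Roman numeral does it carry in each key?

The scale of G major is G A B C D E F♯; C is degree 4, and the triad built there (C-E-G) is major, so it is IV.
The scale of D minor (natural minor) is D E F G A B♭ C; C is degree 7, and the triad built there (C-E-G) is major, so it is VII.

IV in G major; VII in D minor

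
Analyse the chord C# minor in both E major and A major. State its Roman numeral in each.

The scale of E major is E F# G# A B C# D#; C# is degree 6, and the triad built there (C#-E-G#) is minor, so it is vi.
The scale of A major is A B C# D E F# G#; C# is degree 3, and the triad built there (C#-E-G#) is minor, so it is iii.

vi in E major; iii in A major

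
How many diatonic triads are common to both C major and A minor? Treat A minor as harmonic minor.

4

Diatonic triads of C major: C major (I), D minor (ii), E minor (iii), F major (IV), G major (V), A minor (vi), B diminished (vii°).
Diatonic triads of A minor (harmonic minor): A minor (i), B diminished (ii°), C augmented (III+), D minor (iv), E major (V), F major (VI), G# diminished (vii°).
Matching root and quality in both lists: D minor, F major, A minor, B diminished.
That gives 4 common triads.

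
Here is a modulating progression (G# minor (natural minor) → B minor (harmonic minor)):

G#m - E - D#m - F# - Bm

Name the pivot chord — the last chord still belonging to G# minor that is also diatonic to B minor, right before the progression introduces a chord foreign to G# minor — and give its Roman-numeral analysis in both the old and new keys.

F# — VII in G# minor, V in B minor

Chords diatonic to G# minor: G#m, A#dim, B, C#m, D#m, E, F#.
Reading the progression, the first chord not in that set is Bm, so the modulation leaves G# minor there.
The chord immediately before Bm is F#, which is diatonic to both keys: VII in G# minor and V in B minor.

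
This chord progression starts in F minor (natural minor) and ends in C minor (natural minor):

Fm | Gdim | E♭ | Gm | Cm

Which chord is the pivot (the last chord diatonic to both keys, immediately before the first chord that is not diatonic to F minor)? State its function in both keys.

Chords diatonic to F minor: Fm, Gdim, A♭, B♭m, Cm, D♭, E♭.
Reading the progression, the first chord not in that set is Gm, so the modulation leaves F minor there.
The chord immediately before Gm is E♭, which is diatonic to both keys: VII in F minor and III in C minor.

E♭ — VII in F minor, III in C minor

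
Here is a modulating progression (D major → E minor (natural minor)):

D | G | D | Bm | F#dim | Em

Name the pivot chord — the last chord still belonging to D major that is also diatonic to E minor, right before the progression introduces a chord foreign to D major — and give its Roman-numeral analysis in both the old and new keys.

Chords diatonic to D major: D, Em, F#m, G, A, Bm, C#dim.
Reading the progression, the first chord not in that set is F#dim, so the modulation leaves D major there.
The chord immediately before F#dim is Bm, which is diatonic to both keys: vi in D major and v in E minor.

Bm — vi in D major, v in E minor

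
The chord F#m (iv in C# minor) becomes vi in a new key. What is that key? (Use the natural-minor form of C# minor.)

The numeral vi denotes a minor triad on scale degree 6. With F# on degree 6, the tonic of the new key is A.
Degree 6 carries a minor triad in major keys, so the destination is A major.
Check: the diatonic triads of A major are A (I), Bm (ii), C#m (iii), D (IV), E (V), F#m (vi), G#dim (vii°) — F#m is indeed vi.

A major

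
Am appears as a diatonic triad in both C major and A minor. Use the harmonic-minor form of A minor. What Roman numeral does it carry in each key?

vi in C major; i in A minor

The scale of C major is C D E F G A B; A is degree 6, and the triad built there (A-C-E) is minor, so it is vi.
The scale of A minor (harmonic minor) is A B C D E F G#; A is degree 1, and the triad built there (A-C-E) is minor, so it is i.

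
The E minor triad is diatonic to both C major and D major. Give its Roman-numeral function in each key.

The scale of C major is C D E F G A B; E is degree 3, and the triad built there (E-G-B) is minor, so it is iii.
The scale of D major is D E F# G A B C#; E is degree 2, and the triad built there (E-G-B) is minor, so it is ii.

iii in C major; ii in D major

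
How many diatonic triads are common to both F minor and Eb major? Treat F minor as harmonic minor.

1

Diatonic triads of F minor (harmonic minor): F minor (i), G diminished (ii°), Ab augmented (III+), Bb minor (iv), C major (V), Db major (VI), E diminished (vii°).
Diatonic triads of Eb major: Eb major (I), F minor (ii), G minor (iii), Ab major (IV), Bb major (V), C minor (vi), D diminished (vii°).
Matching root and quality in both lists: F minor.
That gives 1 common triad.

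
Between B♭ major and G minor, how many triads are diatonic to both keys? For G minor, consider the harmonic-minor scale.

4

Diatonic triads of B♭ major: B♭ (I), Cm (ii), Dm (iii), E♭ (IV), F (V), Gm (vi), Adim (vii°).
Diatonic triads of G minor (harmonic minor): Gm (i), Adim (ii°), B♭aug (III+), Cm (iv), D (V), E♭ (VI), F♯dim (vii°).
Matching root and quality in both lists: Cm, E♭, Gm, Adim.
That gives 4 common triads.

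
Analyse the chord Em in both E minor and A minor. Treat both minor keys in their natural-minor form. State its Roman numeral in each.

The scale of E minor (natural minor) is E F♯ G A B C D; E is degree 1, and the triad built there (E-G-B) is minor, so it is i.
The scale of A minor (natural minor) is A B C D E F G; E is degree 5, and the triad built there (E-G-B) is minor, so it is v.

i in E minor; v in A minor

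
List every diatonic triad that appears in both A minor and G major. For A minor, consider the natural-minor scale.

Triads in A minor (natural minor): Am (i), Bdim (ii°), C (III), Dm (iv), Em (v), F (VI), G (VII).
Triads in G major: G (I), Am (ii), Bm (iii), C (IV), D (V), Em (vi), F#dim (vii°).
Shared triads with their functions: Am (i in A minor, ii in G major); C (III in A minor, IV in G major); Em (v in A minor, vi in G major); G (VII in A minor, I in G major).

Am, C, Em, G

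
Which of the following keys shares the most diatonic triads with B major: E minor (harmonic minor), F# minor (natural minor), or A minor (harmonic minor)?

F# minor

Triads of B major: B major (I), C# minor (ii), D# minor (iii), E major (IV), F# major (V), G# minor (vi), A# diminished (vii°).
E minor (harmonic minor) shares 1: B.
F# minor (natural minor) shares 2: C#m, E.
A minor (harmonic minor) shares 1: E.
The most common triads (2) are shared with F# minor.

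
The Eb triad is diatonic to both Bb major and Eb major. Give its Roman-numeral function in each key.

IV in Bb major; I in Eb major

The scale of Bb major is Bb C D Eb F G A; Eb is degree 4, and the triad built there (Eb-G-Bb) is major, so it is IV.
The scale of Eb major is Eb F G Ab Bb C D; Eb is degree 1, and the triad built there (Eb-G-Bb) is major, so it is I.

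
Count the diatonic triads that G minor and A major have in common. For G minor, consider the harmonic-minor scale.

Diatonic triads of G minor (harmonic minor): Gm (i), Adim (ii°), Bbaug (III+), Cm (iv), D (V), Eb (VI), F#dim (vii°).
Diatonic triads of A major: A (I), Bm (ii), C#m (iii), D (IV), E (V), F#m (vi), G#dim (vii°).
Matching root and quality in both lists: D.
That gives 1 common triad.

1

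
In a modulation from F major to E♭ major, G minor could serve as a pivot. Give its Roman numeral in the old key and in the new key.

ii in F major; iii in E♭ major

The scale of F major is F G A B♭ C D E; G is degree 2, and the triad built there (G-B♭-D) is minor, so it is ii.
The scale of E♭ major is E♭ F G A♭ B♭ C D; G is degree 3, and the triad built there (G-B♭-D) is minor, so it is iii.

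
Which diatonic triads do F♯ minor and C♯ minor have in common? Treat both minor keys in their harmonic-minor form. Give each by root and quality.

F♯m

Triads in F♯ minor (harmonic minor): F♯ minor (i), G♯ diminished (ii°), A augmented (III+), B minor (iv), C♯ major (V), D major (VI), E♯ diminished (vii°).
Triads in C♯ minor (harmonic minor): C♯ minor (i), D♯ diminished (ii°), E augmented (III+), F♯ minor (iv), G♯ major (V), A major (VI), B♯ diminished (vii°).
Shared triads with their functions: F♯ minor (i in F♯ minor, iv in C♯ minor).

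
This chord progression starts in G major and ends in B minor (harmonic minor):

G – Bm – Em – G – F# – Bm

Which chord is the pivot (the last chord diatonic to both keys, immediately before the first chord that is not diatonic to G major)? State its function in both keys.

Chords diatonic to G major: G, Am, Bm, C, D, Em, F#dim.
Reading the progression, the first chord not in that set is F#, so the modulation leaves G major there.
The chord immediately before F# is G, which is diatonic to both keys: I in G major and VI in B minor.

G — I in G major, VI in B minor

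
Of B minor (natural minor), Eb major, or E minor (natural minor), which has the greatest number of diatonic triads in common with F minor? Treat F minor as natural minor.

Triads of F minor (natural minor): F minor (i), G diminished (ii°), Ab major (III), Bb minor (iv), C minor (v), Db major (VI), Eb major (VII).
B minor (natural minor) shares 0: none.
Eb major shares 4: Fm, Ab, Cm, Eb.
E minor (natural minor) shares 0: none.
The most common triads (4) are shared with Eb major.

Eb major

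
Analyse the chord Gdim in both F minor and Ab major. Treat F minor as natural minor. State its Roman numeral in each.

The scale of F minor (natural minor) is F G Ab Bb C Db Eb; G is degree 2, and the triad built there (G-Bb-Db) is diminished, so it is ii°.
The scale of Ab major is Ab Bb C Db Eb F G; G is degree 7, and the triad built there (G-Bb-Db) is diminished, so it is vii°.

ii° in F minor; vii° in Ab major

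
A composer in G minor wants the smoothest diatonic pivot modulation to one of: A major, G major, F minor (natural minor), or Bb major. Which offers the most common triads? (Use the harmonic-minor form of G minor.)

Triads of G minor (harmonic minor): G minor (i), A diminished (ii°), Bb augmented (III+), C minor (iv), D major (V), Eb major (VI), F# diminished (vii°).
A major shares 1: D.
G major shares 2: D, F#dim.
F minor (natural minor) shares 2: Cm, Eb.
Bb major shares 4: Gm, Adim, Cm, Eb.
The most common triads (4) are shared with Bb major.

Bb major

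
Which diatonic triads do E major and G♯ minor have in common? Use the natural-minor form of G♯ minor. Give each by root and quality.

E, G♯m, B, C♯m

Triads in E major: E major (I), F♯ minor (ii), G♯ minor (iii), A major (IV), B major (V), C♯ minor (vi), D♯ diminished (vii°).
Triads in G♯ minor (natural minor): G♯ minor (i), A♯ diminished (ii°), B major (III), C♯ minor (iv), D♯ minor (v), E major (VI), F♯ major (VII).
Shared triads with their functions: E major (I in E major, VI in G♯ minor); G♯ minor (iii in E major, i in G♯ minor); B major (V in E major, III in G♯ minor); C♯ minor (vi in E major, iv in G♯ minor).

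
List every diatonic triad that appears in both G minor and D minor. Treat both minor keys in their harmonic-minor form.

Gm

Triads in G minor (harmonic minor): G minor (i), A diminished (ii°), Bb augmented (III+), C minor (iv), D major (V), Eb major (VI), F# diminished (vii°).
Triads in D minor (harmonic minor): D minor (i), E diminished (ii°), F augmented (III+), G minor (iv), A major (V), Bb major (VI), C# diminished (vii°).
Shared triads with their functions: G minor (i in G minor, iv in D minor).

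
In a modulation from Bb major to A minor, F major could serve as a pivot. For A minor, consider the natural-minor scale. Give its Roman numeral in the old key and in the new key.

V in Bb major; VI in A minor

The scale of Bb major is Bb C D Eb F G A; F is degree 5, and the triad built there (F-A-C) is major, so it is V.
The scale of A minor (natural minor) is A B C D E F G; F is degree 6, and the triad built there (F-A-C) is major, so it is VI.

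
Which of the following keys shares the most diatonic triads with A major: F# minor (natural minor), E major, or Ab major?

Triads of A major: A (I), Bm (ii), C#m (iii), D (IV), E (V), F#m (vi), G#dim (vii°).
F# minor (natural minor) shares 7: A, Bm, C#m, D, E, F#m, G#dim.
E major shares 4: A, C#m, E, F#m.
Ab major shares 0: none.
The most common triads (7) are shared with F# minor.

F# minor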